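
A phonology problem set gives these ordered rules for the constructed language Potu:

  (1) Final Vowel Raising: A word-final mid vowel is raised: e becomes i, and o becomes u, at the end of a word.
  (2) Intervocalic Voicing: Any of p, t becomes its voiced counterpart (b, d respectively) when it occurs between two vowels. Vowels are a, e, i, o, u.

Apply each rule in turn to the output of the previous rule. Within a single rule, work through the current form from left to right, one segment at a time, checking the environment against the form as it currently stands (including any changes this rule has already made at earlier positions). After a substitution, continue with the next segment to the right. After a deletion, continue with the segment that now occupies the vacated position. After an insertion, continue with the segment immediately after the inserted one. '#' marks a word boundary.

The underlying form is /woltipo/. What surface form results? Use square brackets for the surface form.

[woltibu]

(1) Final Vowel Raising: [woltipo] → [woltipu]
(2) Intervocalic Voicing: [woltipu] → [woltibu]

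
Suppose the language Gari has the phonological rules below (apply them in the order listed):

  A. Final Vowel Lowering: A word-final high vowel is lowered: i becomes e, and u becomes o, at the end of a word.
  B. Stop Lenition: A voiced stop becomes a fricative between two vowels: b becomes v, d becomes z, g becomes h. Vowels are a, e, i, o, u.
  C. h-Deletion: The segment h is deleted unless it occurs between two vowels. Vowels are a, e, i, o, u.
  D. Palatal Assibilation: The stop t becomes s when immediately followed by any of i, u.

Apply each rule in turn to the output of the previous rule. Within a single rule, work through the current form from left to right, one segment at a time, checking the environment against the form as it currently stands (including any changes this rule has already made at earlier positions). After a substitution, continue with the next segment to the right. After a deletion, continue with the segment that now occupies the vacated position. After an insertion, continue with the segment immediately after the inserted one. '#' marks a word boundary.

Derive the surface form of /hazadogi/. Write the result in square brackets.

A Final Vowel Lowering: [hazadogi] → [hazadoge]
B Stop Lenition: [hazadoge] → [hazazohe]
C h-Deletion: [hazazohe] → [azazohe]
D Palatal Assibilation: no change — [azazohe]

[azazohe]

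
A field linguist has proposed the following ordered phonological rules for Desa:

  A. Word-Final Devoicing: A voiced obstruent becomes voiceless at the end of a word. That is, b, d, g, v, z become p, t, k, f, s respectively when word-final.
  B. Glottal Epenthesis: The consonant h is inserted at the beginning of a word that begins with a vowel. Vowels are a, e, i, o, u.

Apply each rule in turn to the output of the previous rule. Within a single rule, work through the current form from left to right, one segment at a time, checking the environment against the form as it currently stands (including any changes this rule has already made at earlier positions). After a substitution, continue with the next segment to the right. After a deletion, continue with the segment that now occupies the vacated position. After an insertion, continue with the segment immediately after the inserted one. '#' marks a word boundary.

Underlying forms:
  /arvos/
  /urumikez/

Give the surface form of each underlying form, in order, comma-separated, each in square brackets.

[harvos], [hurumikes]

/arvos/:
  A Word-Final Devoicing: no change — [arvos]
  B Glottal Epenthesis: [arvos] → [harvos]
/urumikez/:
  A Word-Final Devoicing: [urumikez] → [urumikes]
  B Glottal Epenthesis: [urumikes] → [hurumikes]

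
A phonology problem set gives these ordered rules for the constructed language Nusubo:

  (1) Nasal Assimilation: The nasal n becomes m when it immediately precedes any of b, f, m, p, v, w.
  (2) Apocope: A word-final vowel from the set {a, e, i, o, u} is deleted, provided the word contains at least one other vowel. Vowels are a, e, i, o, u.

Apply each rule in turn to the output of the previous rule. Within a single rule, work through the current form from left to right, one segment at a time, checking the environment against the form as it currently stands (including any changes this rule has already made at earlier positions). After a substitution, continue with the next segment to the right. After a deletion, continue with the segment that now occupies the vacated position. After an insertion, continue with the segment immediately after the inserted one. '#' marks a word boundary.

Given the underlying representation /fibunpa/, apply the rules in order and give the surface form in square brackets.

(1) Nasal Assimilation: [fibunpa] → [fibumpa]
(2) Apocope: [fibumpa] → [fibump]

[fibump]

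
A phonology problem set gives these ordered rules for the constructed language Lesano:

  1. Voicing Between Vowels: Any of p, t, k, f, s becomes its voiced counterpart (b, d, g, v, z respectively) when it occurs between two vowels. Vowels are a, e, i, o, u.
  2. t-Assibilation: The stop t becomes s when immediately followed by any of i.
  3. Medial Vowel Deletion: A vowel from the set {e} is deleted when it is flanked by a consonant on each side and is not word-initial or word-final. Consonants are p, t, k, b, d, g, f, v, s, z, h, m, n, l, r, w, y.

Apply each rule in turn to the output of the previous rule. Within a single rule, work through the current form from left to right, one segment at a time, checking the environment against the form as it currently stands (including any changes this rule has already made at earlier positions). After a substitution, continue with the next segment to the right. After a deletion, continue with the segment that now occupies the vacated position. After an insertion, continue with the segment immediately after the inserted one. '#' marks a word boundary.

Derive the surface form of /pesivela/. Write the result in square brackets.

1 Voicing Between Vowels: [pesivela] → [pezivela]
2 t-Assibilation: no change — [pezivela]
3 Medial Vowel Deletion: [pezivela] → [pzivla]

[pzivla]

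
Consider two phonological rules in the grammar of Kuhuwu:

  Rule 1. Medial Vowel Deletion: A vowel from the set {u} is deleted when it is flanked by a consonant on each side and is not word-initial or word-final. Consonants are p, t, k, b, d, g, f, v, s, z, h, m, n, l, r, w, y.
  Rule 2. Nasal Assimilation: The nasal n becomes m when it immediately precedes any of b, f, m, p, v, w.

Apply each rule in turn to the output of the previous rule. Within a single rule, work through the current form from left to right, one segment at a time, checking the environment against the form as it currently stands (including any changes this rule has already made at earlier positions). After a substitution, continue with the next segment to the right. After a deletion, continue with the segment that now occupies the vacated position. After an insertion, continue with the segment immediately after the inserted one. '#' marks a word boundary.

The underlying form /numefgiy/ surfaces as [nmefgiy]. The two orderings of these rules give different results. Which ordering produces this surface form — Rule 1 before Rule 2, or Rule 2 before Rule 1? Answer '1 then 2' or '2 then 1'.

Order 1 then 2:
  1 Medial Vowel Deletion: [numefgiy] → [nmefgiy]
  2 Nasal Assimilation: [nmefgiy] → [mmefgiy]
  result: [mmefgiy]
Order 2 then 1:
  2 Nasal Assimilation: no change — [numefgiy]
  1 Medial Vowel Deletion: [numefgiy] → [nmefgiy]
  result: [nmefgiy]

2 then 1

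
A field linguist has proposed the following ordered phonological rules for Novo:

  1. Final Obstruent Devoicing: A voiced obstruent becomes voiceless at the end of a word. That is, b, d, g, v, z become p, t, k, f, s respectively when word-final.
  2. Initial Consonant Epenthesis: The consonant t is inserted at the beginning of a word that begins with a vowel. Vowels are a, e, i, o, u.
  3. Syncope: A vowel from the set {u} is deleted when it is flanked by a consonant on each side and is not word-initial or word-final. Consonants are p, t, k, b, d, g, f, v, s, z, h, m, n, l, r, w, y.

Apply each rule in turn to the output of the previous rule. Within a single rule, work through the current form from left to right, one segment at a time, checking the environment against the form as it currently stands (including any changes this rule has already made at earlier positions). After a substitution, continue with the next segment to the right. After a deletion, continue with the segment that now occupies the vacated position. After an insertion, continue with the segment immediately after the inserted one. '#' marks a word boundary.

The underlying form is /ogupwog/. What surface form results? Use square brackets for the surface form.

1 Final Obstruent Devoicing: [ogupwog] → [ogupwok]
2 Initial Consonant Epenthesis: [ogupwok] → [togupwok]
3 Syncope: [togupwok] → [togpwok]

[togpwok]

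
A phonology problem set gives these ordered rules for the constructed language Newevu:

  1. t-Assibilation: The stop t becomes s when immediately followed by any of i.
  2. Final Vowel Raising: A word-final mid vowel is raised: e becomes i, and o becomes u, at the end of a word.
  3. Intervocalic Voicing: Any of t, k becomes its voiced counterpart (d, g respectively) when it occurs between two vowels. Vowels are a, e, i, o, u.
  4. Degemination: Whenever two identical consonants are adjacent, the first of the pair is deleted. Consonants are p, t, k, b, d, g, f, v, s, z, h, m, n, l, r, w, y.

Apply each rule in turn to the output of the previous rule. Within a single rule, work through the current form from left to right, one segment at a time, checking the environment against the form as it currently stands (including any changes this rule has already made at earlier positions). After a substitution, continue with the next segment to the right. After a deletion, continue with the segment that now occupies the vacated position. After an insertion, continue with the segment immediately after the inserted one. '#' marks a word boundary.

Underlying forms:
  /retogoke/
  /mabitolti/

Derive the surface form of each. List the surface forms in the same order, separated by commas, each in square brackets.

[redogogi], [mabidolsi]

/retogoke/:
  1 t-Assibilation: no change — [retogoke]
  2 Final Vowel Raising: [retogoke] → [retogoki]
  3 Intervocalic Voicing: [retogoki] → [redogogi]
  4 Degemination: no change — [redogogi]
/mabitolti/:
  1 t-Assibilation: [mabitolti] → [mabitolsi]
  2 Final Vowel Raising: no change — [mabitolsi]
  3 Intervocalic Voicing: [mabitolsi] → [mabidolsi]
  4 Degemination: no change — [mabidolsi]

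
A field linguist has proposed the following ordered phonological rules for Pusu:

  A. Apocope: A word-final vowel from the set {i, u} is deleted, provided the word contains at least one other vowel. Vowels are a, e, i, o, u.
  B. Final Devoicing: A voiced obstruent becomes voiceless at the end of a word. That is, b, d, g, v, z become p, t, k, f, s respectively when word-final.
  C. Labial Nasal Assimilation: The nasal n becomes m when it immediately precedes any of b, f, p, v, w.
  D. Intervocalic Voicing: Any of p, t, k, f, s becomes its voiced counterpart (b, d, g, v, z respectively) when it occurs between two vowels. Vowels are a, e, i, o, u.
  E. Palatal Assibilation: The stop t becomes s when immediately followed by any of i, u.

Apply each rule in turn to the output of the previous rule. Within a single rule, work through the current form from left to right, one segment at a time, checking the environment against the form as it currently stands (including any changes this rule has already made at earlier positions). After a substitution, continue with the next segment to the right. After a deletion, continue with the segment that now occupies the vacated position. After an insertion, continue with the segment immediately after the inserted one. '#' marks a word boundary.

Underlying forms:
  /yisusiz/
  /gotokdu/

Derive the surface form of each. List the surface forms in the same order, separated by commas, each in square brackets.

/yisusiz/:
  A Apocope: no change — [yisusiz]
  B Final Devoicing: [yisusiz] → [yisusis]
  C Labial Nasal Assimilation: no change — [yisusis]
  D Intervocalic Voicing: [yisusis] → [yizuzis]
  E Palatal Assibilation: no change — [yizuzis]
/gotokdu/:
  A Apocope: [gotokdu] → [gotokd]
  B Final Devoicing: [gotokd] → [gotokt]
  C Labial Nasal Assimilation: no change — [gotokt]
  D Intervocalic Voicing: [gotokt] → [godokt]
  E Palatal Assibilation: no change — [godokt]

[yizuzis], [godokt]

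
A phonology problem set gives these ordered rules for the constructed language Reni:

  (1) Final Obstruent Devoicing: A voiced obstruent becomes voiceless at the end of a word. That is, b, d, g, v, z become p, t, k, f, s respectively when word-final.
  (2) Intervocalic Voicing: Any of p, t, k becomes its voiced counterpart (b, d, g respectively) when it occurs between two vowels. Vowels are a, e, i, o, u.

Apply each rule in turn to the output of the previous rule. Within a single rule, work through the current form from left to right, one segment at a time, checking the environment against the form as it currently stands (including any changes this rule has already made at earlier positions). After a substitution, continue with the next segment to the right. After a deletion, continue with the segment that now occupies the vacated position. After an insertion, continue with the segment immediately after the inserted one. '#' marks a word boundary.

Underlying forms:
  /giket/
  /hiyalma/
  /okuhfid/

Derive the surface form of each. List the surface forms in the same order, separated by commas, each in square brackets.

/giket/:
  (1) Final Obstruent Devoicing: no change — [giket]
  (2) Intervocalic Voicing: [giket] → [giget]
/hiyalma/:
  (1) Final Obstruent Devoicing: no change — [hiyalma]
  (2) Intervocalic Voicing: no change — [hiyalma]
/okuhfid/:
  (1) Final Obstruent Devoicing: [okuhfid] → [okuhfit]
  (2) Intervocalic Voicing: [okuhfit] → [oguhfit]

[giget], [hiyalma], [oguhfit]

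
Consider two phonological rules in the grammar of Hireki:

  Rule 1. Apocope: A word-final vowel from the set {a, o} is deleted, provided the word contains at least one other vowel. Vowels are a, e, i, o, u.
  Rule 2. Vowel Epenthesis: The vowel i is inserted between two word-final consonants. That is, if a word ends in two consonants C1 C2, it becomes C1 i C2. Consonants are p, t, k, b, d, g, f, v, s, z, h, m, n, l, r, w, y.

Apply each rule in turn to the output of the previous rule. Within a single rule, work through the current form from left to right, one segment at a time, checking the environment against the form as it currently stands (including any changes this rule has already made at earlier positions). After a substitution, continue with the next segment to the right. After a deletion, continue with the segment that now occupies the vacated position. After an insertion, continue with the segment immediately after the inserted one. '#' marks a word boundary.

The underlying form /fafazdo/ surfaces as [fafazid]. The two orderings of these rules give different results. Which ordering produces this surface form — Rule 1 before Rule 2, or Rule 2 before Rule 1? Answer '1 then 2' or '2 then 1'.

1 then 2

Order 1 then 2:
  1 Apocope: [fafazdo] → [fafazd]
  2 Vowel Epenthesis: [fafazd] → [fafazid]
  result: [fafazid]
Order 2 then 1:
  2 Vowel Epenthesis: no change — [fafazdo]
  1 Apocope: [fafazdo] → [fafazd]
  result: [fafazd]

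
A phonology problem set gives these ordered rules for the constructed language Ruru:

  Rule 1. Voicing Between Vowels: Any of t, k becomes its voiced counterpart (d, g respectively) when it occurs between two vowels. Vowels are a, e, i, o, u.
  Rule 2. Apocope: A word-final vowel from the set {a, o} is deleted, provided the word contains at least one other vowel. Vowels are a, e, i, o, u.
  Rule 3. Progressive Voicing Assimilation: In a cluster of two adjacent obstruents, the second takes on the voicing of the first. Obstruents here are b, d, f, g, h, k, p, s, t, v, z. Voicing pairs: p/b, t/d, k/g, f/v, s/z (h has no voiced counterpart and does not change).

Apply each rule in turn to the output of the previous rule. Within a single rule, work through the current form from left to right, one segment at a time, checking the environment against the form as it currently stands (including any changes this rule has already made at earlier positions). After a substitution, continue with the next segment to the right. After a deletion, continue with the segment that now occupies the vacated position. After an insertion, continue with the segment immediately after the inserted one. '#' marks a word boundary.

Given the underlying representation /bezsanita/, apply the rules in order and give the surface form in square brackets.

[bezzanid]

Rule 1 Voicing Between Vowels: [bezsanita] → [bezsanida]
Rule 2 Apocope: [bezsanida] → [bezsanid]
Rule 3 Progressive Voicing Assimilation: [bezsanid] → [bezzanid]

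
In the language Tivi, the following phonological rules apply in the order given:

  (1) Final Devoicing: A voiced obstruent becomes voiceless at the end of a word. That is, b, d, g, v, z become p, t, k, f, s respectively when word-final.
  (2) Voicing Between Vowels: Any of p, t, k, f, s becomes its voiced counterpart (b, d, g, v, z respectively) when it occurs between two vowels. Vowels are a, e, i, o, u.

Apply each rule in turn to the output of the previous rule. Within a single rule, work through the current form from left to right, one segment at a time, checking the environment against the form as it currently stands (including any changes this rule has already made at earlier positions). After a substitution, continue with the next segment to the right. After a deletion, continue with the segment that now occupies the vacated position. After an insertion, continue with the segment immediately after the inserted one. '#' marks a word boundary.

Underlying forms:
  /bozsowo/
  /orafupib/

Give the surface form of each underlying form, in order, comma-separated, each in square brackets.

/bozsowo/:
  (1) Final Devoicing: no change — [bozsowo]
  (2) Voicing Between Vowels: no change — [bozsowo]
/orafupib/:
  (1) Final Devoicing: [orafupib] → [orafupip]
  (2) Voicing Between Vowels: [orafupip] → [oravubip]

[bozsowo], [oravubip]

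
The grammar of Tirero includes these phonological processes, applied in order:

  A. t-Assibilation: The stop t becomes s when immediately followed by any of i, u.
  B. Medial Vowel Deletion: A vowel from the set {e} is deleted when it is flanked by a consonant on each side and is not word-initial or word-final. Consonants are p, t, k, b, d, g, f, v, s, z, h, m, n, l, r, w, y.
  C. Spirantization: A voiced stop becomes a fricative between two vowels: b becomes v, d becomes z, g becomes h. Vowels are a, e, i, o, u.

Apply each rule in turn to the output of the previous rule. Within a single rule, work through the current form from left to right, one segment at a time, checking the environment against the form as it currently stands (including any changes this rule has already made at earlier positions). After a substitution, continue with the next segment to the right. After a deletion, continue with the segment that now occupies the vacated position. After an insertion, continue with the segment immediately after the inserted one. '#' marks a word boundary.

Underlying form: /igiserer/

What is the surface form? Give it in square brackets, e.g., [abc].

[ihisrr]

A t-Assibilation: no change — [igiserer]
B Medial Vowel Deletion: [igiserer] → [igisrr]
C Spirantization: [igisrr] → [ihisrr]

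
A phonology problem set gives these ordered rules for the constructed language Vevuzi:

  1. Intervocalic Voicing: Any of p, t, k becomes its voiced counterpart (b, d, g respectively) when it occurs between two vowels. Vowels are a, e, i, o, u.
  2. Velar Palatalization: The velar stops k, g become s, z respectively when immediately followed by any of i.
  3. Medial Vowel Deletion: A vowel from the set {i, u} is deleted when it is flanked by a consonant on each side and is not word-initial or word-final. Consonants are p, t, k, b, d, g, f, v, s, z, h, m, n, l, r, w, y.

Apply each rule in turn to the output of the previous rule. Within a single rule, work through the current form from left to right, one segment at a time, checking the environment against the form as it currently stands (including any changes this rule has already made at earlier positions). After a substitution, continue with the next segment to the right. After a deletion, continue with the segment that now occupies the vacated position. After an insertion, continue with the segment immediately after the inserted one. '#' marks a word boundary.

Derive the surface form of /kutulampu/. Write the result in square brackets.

1 Intervocalic Voicing: [kutulampu] → [kudulampu]
2 Velar Palatalization: no change — [kudulampu]
3 Medial Vowel Deletion: [kudulampu] → [kdlampu]

[kdlampu]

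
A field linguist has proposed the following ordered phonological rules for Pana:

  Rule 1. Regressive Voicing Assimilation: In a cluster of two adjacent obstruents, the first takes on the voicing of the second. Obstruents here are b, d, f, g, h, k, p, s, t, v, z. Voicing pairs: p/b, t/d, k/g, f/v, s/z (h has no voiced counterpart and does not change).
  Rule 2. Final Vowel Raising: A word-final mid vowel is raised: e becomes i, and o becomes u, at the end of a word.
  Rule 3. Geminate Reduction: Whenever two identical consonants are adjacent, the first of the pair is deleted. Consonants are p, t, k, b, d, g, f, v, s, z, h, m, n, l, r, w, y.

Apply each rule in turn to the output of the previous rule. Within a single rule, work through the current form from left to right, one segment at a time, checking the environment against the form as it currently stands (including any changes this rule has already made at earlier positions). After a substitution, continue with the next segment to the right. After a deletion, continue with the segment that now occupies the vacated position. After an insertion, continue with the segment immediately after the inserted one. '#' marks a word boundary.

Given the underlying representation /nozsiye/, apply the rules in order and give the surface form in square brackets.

[nosiyi]

Rule 1 Regressive Voicing Assimilation: [nozsiye] → [nossiye]
Rule 2 Final Vowel Raising: [nossiye] → [nossiyi]
Rule 3 Geminate Reduction: [nossiyi] → [nosiyi]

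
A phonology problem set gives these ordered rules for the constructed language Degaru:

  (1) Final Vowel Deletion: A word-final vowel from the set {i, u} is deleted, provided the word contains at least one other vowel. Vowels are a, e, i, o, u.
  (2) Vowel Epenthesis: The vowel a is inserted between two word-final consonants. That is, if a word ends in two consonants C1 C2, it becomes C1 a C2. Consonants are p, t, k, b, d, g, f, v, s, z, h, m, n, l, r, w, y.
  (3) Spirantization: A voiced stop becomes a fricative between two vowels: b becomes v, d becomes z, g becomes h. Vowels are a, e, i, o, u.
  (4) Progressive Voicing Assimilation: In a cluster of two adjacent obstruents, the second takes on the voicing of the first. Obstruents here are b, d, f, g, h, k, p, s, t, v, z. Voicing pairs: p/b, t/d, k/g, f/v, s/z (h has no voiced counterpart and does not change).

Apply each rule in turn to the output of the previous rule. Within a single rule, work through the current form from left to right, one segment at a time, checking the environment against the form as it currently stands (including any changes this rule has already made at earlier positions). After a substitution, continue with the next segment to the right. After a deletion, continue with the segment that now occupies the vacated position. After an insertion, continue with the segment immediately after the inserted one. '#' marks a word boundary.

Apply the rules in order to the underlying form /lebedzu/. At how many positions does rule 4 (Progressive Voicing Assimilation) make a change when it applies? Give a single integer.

0

(1) Final Vowel Deletion: [lebedzu] → [lebedz]
(2) Vowel Epenthesis: [lebedz] → [lebedaz]
(3) Spirantization: [lebedaz] → [levezaz]
(4) Progressive Voicing Assimilation: no change — [levezaz]
Rule 4 changed 0 position(s).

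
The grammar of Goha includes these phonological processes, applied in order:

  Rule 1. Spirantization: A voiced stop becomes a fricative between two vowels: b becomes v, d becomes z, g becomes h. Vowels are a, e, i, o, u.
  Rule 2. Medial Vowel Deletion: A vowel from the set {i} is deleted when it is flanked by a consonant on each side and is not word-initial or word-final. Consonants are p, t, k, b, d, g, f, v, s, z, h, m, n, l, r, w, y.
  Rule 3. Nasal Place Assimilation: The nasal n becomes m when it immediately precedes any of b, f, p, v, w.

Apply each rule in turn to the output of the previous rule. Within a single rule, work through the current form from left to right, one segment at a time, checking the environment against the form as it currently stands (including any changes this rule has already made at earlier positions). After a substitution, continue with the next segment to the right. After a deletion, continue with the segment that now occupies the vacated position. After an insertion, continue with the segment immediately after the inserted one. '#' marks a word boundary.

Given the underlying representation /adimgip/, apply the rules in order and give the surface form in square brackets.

Rule 1 Spirantization: [adimgip] → [azimgip]
Rule 2 Medial Vowel Deletion: [azimgip] → [azmgp]
Rule 3 Nasal Place Assimilation: no change — [azmgp]

[azmgp]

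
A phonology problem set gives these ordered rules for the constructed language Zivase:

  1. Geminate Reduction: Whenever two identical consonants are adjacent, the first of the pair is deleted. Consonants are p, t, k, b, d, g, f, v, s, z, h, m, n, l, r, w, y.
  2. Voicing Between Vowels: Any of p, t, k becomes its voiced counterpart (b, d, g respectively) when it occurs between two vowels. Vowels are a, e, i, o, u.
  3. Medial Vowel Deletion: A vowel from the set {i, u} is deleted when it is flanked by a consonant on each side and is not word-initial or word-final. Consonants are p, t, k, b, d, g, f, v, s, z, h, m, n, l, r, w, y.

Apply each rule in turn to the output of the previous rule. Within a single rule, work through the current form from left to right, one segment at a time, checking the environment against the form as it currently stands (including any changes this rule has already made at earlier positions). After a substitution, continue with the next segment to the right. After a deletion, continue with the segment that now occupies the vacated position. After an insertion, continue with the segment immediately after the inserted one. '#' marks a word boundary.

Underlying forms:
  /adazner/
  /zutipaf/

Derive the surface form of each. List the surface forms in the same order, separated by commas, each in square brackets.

/adazner/:
  1 Geminate Reduction: no change — [adazner]
  2 Voicing Between Vowels: no change — [adazner]
  3 Medial Vowel Deletion: no change — [adazner]
/zutipaf/:
  1 Geminate Reduction: no change — [zutipaf]
  2 Voicing Between Vowels: [zutipaf] → [zudibaf]
  3 Medial Vowel Deletion: [zudibaf] → [zdbaf]

[adazner], [zdbaf]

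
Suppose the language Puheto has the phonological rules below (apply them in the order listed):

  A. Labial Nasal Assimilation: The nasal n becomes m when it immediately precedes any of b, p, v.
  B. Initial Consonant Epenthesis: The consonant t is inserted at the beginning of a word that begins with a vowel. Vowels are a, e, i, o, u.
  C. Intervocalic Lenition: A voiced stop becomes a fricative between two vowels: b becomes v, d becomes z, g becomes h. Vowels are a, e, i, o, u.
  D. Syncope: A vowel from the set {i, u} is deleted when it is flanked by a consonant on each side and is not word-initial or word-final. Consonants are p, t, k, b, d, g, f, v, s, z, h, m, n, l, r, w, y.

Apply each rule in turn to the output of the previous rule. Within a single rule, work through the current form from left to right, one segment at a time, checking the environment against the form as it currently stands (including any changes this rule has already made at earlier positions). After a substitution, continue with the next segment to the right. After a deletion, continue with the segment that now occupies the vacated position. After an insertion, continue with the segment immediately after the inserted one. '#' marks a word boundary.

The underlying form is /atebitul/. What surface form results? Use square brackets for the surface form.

[tatevtl]

A Labial Nasal Assimilation: no change — [atebitul]
B Initial Consonant Epenthesis: [atebitul] → [tatebitul]
C Intervocalic Lenition: [tatebitul] → [tatevitul]
D Syncope: [tatevitul] → [tatevtl]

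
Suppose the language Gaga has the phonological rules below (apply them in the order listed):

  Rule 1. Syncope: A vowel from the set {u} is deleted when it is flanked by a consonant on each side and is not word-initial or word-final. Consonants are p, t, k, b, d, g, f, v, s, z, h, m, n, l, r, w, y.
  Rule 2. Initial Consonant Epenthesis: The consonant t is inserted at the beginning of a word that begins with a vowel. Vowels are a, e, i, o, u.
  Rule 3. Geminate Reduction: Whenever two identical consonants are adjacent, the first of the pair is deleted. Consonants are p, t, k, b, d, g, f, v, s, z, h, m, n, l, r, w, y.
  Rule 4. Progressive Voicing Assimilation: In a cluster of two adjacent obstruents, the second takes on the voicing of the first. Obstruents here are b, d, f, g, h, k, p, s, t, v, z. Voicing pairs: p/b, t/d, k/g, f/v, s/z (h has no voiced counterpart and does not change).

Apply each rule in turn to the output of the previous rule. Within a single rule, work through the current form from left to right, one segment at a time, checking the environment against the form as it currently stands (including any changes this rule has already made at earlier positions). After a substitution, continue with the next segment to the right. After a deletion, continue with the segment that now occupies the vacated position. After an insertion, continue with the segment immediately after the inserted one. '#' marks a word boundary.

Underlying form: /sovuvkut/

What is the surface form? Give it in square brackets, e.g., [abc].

[sovgd]

Rule 1 Syncope: [sovuvkut] → [sovvkt]
Rule 2 Initial Consonant Epenthesis: no change — [sovvkt]
Rule 3 Geminate Reduction: [sovvkt] → [sovkt]
Rule 4 Progressive Voicing Assimilation: [sovkt] → [sovgd]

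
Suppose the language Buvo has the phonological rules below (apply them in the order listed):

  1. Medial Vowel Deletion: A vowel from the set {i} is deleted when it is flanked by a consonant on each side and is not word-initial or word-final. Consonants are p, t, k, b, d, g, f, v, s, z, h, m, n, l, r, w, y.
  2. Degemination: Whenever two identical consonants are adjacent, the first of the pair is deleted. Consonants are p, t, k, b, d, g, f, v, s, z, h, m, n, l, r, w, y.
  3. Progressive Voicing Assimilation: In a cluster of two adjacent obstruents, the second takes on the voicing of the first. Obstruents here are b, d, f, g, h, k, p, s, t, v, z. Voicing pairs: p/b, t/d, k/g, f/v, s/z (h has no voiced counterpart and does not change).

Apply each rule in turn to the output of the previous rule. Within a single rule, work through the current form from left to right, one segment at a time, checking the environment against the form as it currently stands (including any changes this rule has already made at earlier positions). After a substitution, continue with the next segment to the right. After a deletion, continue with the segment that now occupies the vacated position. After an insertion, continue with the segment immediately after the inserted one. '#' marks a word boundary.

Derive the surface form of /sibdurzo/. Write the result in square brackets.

1 Medial Vowel Deletion: [sibdurzo] → [sbdurzo]
2 Degemination: no change — [sbdurzo]
3 Progressive Voicing Assimilation: [sbdurzo] → [spturzo]

[spturzo]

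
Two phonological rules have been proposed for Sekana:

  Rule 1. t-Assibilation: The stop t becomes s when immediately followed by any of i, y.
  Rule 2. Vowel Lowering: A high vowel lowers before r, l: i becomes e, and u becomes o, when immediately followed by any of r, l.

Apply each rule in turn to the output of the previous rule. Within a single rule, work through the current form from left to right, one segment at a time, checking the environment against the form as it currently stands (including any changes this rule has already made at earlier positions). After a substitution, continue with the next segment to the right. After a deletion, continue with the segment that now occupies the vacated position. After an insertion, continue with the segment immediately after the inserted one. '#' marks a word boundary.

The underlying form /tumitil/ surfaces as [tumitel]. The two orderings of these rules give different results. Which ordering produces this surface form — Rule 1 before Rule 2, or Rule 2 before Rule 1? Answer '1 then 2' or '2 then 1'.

Order 1 then 2:
  1 t-Assibilation: [tumitil] → [tumisil]
  2 Vowel Lowering: [tumisil] → [tumisel]
  result: [tumisel]
Order 2 then 1:
  2 Vowel Lowering: [tumitil] → [tumitel]
  1 t-Assibilation: no change — [tumitel]
  result: [tumitel]

2 then 1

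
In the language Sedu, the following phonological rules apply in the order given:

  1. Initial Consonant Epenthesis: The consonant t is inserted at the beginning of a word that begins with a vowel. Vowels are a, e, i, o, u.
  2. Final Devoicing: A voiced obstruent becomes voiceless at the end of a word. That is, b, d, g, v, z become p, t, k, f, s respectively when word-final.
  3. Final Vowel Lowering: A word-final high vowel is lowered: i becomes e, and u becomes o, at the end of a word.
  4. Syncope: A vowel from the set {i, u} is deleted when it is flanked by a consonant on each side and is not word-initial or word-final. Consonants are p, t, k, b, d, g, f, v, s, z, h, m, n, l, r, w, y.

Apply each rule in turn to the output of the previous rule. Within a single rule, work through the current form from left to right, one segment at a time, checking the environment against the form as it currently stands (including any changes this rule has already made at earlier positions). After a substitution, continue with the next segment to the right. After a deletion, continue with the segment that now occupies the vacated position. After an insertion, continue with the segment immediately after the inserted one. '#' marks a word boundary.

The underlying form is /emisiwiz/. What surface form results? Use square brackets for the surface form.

[temsws]

1 Initial Consonant Epenthesis: [emisiwiz] → [temisiwiz]
2 Final Devoicing: [temisiwiz] → [temisiwis]
3 Final Vowel Lowering: no change — [temisiwis]
4 Syncope: [temisiwis] → [temsws]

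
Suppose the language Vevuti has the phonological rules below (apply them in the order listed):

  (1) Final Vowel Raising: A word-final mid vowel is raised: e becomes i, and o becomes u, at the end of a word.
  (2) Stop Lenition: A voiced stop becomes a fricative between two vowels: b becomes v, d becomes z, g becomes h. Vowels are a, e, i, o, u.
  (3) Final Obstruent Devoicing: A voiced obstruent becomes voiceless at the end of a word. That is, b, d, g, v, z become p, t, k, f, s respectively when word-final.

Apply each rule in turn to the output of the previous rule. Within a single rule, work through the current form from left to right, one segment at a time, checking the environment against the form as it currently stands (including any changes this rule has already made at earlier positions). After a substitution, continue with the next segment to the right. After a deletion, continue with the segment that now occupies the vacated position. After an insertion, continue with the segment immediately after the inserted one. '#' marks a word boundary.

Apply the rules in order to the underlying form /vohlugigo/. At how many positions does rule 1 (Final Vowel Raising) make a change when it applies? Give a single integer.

(1) Final Vowel Raising: [vohlugigo] → [vohlugigu]
(2) Stop Lenition: [vohlugigu] → [vohluhihu]
(3) Final Obstruent Devoicing: no change — [vohluhihu]
Rule 1 changed 1 position(s).

1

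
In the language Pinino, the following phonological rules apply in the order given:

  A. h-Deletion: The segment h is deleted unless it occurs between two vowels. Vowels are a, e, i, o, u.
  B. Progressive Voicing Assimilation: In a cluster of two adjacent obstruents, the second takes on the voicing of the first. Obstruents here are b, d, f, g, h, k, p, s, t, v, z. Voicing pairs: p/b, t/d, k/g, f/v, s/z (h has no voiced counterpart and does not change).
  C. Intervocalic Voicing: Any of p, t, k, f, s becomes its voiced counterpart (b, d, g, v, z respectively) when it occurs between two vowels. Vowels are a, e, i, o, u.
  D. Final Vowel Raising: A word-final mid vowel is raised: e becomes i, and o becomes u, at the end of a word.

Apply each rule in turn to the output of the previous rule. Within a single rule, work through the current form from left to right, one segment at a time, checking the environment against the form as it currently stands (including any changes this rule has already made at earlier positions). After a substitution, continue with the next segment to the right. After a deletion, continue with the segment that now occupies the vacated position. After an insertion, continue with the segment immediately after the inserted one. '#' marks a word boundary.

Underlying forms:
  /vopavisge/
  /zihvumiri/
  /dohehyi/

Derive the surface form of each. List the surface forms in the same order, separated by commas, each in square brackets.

/vopavisge/:
  A h-Deletion: no change — [vopavisge]
  B Progressive Voicing Assimilation: [vopavisge] → [vopaviske]
  C Intervocalic Voicing: [vopaviske] → [vobaviske]
  D Final Vowel Raising: [vobaviske] → [vobaviski]
/zihvumiri/:
  A h-Deletion: [zihvumiri] → [zivumiri]
  B Progressive Voicing Assimilation: no change — [zivumiri]
  C Intervocalic Voicing: no change — [zivumiri]
  D Final Vowel Raising: no change — [zivumiri]
/dohehyi/:
  A h-Deletion: [dohehyi] → [doheyi]
  B Progressive Voicing Assimilation: no change — [doheyi]
  C Intervocalic Voicing: no change — [doheyi]
  D Final Vowel Raising: no change — [doheyi]

[vobaviski], [zivumiri], [doheyi]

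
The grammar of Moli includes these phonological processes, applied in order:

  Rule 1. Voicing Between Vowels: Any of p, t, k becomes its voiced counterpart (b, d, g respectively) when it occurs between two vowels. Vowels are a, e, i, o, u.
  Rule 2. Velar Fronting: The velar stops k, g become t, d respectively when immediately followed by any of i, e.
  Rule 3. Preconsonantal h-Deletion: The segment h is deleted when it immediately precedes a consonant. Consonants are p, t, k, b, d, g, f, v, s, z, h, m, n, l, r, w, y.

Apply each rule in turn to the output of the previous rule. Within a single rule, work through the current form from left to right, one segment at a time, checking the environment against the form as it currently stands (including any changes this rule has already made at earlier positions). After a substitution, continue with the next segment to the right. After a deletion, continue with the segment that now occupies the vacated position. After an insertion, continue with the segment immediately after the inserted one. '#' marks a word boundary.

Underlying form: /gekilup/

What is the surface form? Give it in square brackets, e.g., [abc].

Rule 1 Voicing Between Vowels: [gekilup] → [gegilup]
Rule 2 Velar Fronting: [gegilup] → [dedilup]
Rule 3 Preconsonantal h-Deletion: no change — [dedilup]

[dedilup]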